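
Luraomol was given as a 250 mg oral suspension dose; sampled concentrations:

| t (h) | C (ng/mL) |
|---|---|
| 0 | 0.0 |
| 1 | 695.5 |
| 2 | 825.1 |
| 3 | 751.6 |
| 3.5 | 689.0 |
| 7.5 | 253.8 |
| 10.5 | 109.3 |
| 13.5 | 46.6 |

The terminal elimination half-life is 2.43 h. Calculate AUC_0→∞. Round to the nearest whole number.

AUC = 5084 ng/mL·h

Trapezoidal AUC_0→13.5:
  [0→1]: (0.0+695.5)/2 × 1 = 347.75
  [1→2]: (695.5+825.1)/2 × 1 = 760.3
  [2→3]: (825.1+751.6)/2 × 1 = 788.35
  [3→3.5]: (751.6+689.0)/2 × 0.5 = 360.15
  [3.5→7.5]: (689.0+253.8)/2 × 4 = 1885.6
  [7.5→10.5]: (253.8+109.3)/2 × 3 = 544.65
  [10.5→13.5]: (109.3+46.6)/2 × 3 = 233.85
  Sum = 4920.65 ng/mL·h
k_e = ln2 / t½ = 0.693147 / 2.43 = 0.2852 h^-1
Extrapolated tail: C_last / k_e = 46.6 / 0.2852 = 163.394
AUC_0→∞ = 4920.65 + 163.394 = 5084.044 ng/mL·h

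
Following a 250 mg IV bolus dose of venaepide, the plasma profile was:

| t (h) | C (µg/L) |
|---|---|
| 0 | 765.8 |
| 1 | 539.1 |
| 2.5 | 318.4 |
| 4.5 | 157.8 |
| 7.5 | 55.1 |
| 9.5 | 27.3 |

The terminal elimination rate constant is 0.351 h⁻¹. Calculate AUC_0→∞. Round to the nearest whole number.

Trapezoidal AUC_0→9.5:
  [0→1]: (765.8+539.1)/2 × 1 = 652.45
  [1→2.5]: (539.1+318.4)/2 × 1.5 = 643.125
  [2.5→4.5]: (318.4+157.8)/2 × 2 = 476.2
  [4.5→7.5]: (157.8+55.1)/2 × 3 = 319.35
  [7.5→9.5]: (55.1+27.3)/2 × 2 = 82.4
  Sum = 2173.525 µg/L·h
Extrapolated tail: C_last / k_e = 27.3 / 0.351 = 77.778
AUC_0→∞ = 2173.525 + 77.778 = 2251.303 µg/L·h

AUC = 2251 µg/L·h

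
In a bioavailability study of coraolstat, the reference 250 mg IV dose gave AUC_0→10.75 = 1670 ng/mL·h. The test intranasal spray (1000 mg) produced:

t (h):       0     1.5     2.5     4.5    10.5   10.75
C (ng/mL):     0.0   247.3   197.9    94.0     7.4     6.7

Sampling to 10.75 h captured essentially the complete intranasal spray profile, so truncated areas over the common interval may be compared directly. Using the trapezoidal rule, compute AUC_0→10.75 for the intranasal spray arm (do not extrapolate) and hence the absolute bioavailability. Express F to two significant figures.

F = 0.15

Trapezoidal AUC_0→10.75 (intranasal spray):
  [0→1.5]: (0.0+247.3)/2 × 1.5 = 185.475
  [1.5→2.5]: (247.3+197.9)/2 × 1 = 222.6
  [2.5→4.5]: (197.9+94.0)/2 × 2 = 291.9
  [4.5→10.5]: (94.0+7.4)/2 × 6 = 304.2
  [10.5→10.75]: (7.4+6.7)/2 × 0.25 = 1.7625
  Sum = 1005.9375 ng/mL·h
F = (AUC_ev/D_ev)/(AUC_iv/D_iv) = (1005.9375/1000)/(1670/250) = 1.0059375/6.68 = 0.1506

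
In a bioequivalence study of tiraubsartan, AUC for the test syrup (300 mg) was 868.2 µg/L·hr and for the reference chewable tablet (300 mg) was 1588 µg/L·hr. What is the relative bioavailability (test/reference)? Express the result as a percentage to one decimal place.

F_rel = 54.7%

F_rel = (AUC_test/D_test) / (AUC_ref/D_ref)
      = (868.2/300) / (1588/300)
      = 2.894 / 5.29333 = 0.5467 = 54.67%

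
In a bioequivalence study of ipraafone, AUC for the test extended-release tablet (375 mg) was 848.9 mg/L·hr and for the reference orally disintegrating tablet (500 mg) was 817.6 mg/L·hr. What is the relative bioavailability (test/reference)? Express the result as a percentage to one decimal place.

F_rel = (AUC_test/D_test) / (AUC_ref/D_ref)
      = (848.9/375) / (817.6/500)
      = 2.26373 / 1.6352 = 1.3844 = 138.44%

F_rel = 138.4%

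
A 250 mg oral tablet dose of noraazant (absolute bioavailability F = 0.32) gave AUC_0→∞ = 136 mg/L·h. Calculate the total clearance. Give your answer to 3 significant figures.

CL = F × Dose / AUC_0→∞
   = 0.32 × 250 / 136 = 0.588235 L/h

CL = 0.588 L/h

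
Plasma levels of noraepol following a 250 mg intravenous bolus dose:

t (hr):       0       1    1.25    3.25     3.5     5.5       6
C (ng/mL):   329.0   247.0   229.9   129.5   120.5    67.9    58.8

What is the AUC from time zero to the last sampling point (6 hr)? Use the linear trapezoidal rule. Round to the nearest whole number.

AUC = 958 ng/mL·hr

Trapezoidal AUC_0→6:
  [0→1]: (329.0+247.0)/2 × 1 = 288.0
  [1→1.25]: (247.0+229.9)/2 × 0.25 = 59.6125
  [1.25→3.25]: (229.9+129.5)/2 × 2 = 359.4
  [3.25→3.5]: (129.5+120.5)/2 × 0.25 = 31.25
  [3.5→5.5]: (120.5+67.9)/2 × 2 = 188.4
  [5.5→6]: (67.9+58.8)/2 × 0.5 = 31.675
  Sum = 958.3375 ng/mL·hr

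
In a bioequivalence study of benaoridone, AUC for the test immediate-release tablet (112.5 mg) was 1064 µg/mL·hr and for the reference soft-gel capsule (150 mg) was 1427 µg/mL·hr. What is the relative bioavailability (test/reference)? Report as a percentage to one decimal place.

F_rel = 99.4%

F_rel = (AUC_test/D_test) / (AUC_ref/D_ref)
      = (1064/112.5) / (1427/150)
      = 9.45778 / 9.51333 = 0.9942 = 99.42%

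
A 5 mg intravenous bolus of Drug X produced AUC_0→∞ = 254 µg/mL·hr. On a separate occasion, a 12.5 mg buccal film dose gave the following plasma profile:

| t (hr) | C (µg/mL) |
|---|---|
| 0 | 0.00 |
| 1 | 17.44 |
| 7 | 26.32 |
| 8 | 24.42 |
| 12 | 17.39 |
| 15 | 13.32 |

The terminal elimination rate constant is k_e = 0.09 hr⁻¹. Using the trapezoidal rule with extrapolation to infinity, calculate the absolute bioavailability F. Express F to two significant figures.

Trapezoidal AUC_0→15 (buccal film):
  [0→1]: (0.00+17.44)/2 × 1 = 8.72
  [1→7]: (17.44+26.32)/2 × 6 = 131.28
  [7→8]: (26.32+24.42)/2 × 1 = 25.37
  [8→12]: (24.42+17.39)/2 × 4 = 83.62
  [12→15]: (17.39+13.32)/2 × 3 = 46.065
  Sum = 295.055 µg/mL·hr
Tail: C_last/k_e = 13.32/0.09 = 148.000
AUC_0→∞ (buccal film) = 295.055 + 148.000 = 443.055 µg/mL·hr
F = (AUC_ev/D_ev)/(AUC_iv/D_iv) = (443.055/12.5)/(254/5) = 35.4444/50.8 = 0.6977

F = 0.70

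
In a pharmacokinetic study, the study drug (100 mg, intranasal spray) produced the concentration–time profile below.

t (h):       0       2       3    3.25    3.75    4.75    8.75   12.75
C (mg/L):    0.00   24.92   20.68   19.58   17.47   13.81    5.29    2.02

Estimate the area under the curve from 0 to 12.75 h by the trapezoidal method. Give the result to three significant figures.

AUC = 130 mg/L·h

Trapezoidal AUC_0→12.75:
  [0→2]: (0.00+24.92)/2 × 2 = 24.92
  [2→3]: (24.92+20.68)/2 × 1 = 22.8
  [3→3.25]: (20.68+19.58)/2 × 0.25 = 5.0325
  [3.25→3.75]: (19.58+17.47)/2 × 0.5 = 9.2625
  [3.75→4.75]: (17.47+13.81)/2 × 1 = 15.64
  [4.75→8.75]: (13.81+5.29)/2 × 4 = 38.2
  [8.75→12.75]: (5.29+2.02)/2 × 4 = 14.62
  Sum = 130.475 mg/L·h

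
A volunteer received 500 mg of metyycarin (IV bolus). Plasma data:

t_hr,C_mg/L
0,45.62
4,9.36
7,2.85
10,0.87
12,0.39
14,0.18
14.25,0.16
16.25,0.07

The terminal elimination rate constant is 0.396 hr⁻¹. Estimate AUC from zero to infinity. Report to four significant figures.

Trapezoidal AUC_0→16.25:
  [0→4]: (45.62+9.36)/2 × 4 = 109.96
  [4→7]: (9.36+2.85)/2 × 3 = 18.315
  [7→10]: (2.85+0.87)/2 × 3 = 5.58
  [10→12]: (0.87+0.39)/2 × 2 = 1.26
  [12→14]: (0.39+0.18)/2 × 2 = 0.57
  [14→14.25]: (0.18+0.16)/2 × 0.25 = 0.0425
  [14.25→16.25]: (0.16+0.07)/2 × 2 = 0.23
  Sum = 135.9575 mg/L·hr
Extrapolated tail: C_last / k_e = 0.07 / 0.396 = 0.177
AUC_0→∞ = 135.9575 + 0.177 = 136.1345 mg/L·hr

AUC = 136.1 mg/L·hr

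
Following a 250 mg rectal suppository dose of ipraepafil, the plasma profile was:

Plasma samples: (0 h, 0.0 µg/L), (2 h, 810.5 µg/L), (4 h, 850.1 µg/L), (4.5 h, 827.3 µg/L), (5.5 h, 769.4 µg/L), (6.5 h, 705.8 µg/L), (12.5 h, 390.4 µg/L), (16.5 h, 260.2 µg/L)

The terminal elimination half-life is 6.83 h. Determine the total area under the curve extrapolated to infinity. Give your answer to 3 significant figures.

AUC = 11600 µg/L·h

Trapezoidal AUC_0→16.5:
  [0→2]: (0.0+810.5)/2 × 2 = 810.5
  [2→4]: (810.5+850.1)/2 × 2 = 1660.6
  [4→4.5]: (850.1+827.3)/2 × 0.5 = 419.35
  [4.5→5.5]: (827.3+769.4)/2 × 1 = 798.35
  [5.5→6.5]: (769.4+705.8)/2 × 1 = 737.6
  [6.5→12.5]: (705.8+390.4)/2 × 6 = 3288.6
  [12.5→16.5]: (390.4+260.2)/2 × 4 = 1301.2
  Sum = 9016.2 µg/L·h
k_e = ln2 / t½ = 0.693147 / 6.83 = 0.1015 h^-1
Extrapolated tail: C_last / k_e = 260.2 / 0.1015 = 2563.547
AUC_0→∞ = 9016.2 + 2563.547 = 11579.747 µg/L·h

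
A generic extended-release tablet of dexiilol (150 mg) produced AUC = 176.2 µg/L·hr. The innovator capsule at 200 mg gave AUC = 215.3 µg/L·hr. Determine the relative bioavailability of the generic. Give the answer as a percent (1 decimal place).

F_rel = (AUC_test/D_test) / (AUC_ref/D_ref)
      = (176.2/150) / (215.3/200)
      = 1.17467 / 1.0765 = 1.0912 = 109.12%

F_rel = 109.1%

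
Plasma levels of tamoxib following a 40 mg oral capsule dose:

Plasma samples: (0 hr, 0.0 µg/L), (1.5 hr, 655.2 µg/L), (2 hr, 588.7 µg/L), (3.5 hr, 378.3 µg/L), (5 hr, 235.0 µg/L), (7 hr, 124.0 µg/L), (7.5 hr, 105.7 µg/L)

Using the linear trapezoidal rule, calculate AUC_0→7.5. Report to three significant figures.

Trapezoidal AUC_0→7.5:
  [0→1.5]: (0.0+655.2)/2 × 1.5 = 491.4
  [1.5→2]: (655.2+588.7)/2 × 0.5 = 310.975
  [2→3.5]: (588.7+378.3)/2 × 1.5 = 725.25
  [3.5→5]: (378.3+235.0)/2 × 1.5 = 459.975
  [5→7]: (235.0+124.0)/2 × 2 = 359.0
  [7→7.5]: (124.0+105.7)/2 × 0.5 = 57.425
  Sum = 2404.025 µg/L·hr

AUC = 2400 µg/L·hr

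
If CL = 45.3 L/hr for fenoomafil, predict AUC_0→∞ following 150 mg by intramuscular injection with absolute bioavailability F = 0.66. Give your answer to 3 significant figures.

AUC = 2.19 mg/L·hr

AUC_0→∞ = F × Dose / CL
        = 0.66 × 150 / 45.3 = 2.18543 mg/L·hr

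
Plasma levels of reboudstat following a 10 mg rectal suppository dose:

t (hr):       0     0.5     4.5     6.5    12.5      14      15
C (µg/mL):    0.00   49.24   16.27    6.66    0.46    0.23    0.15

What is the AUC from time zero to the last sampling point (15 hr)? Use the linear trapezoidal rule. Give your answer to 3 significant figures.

AUC = 188 µg/mL·hr

Trapezoidal AUC_0→15:
  [0→0.5]: (0.00+49.24)/2 × 0.5 = 12.31
  [0.5→4.5]: (49.24+16.27)/2 × 4 = 131.02
  [4.5→6.5]: (16.27+6.66)/2 × 2 = 22.93
  [6.5→12.5]: (6.66+0.46)/2 × 6 = 21.36
  [12.5→14]: (0.46+0.23)/2 × 1.5 = 0.5175
  [14→15]: (0.23+0.15)/2 × 1 = 0.19
  Sum = 188.3275 µg/mL·hr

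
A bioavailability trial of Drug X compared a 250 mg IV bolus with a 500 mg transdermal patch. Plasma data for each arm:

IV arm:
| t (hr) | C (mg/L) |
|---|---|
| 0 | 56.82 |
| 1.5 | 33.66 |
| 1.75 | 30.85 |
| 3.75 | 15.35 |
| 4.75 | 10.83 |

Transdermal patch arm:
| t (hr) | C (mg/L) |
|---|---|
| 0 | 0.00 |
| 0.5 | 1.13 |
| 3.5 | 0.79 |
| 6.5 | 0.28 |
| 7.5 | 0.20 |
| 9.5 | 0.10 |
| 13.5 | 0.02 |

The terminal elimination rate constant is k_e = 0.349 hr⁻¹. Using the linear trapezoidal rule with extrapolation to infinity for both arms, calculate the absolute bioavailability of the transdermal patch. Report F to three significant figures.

F = 0.0169

Trapezoidal AUC_0→4.75 (IV):
  [0→1.5]: (56.82+33.66)/2 × 1.5 = 67.86
  [1.5→1.75]: (33.66+30.85)/2 × 0.25 = 8.06375
  [1.75→3.75]: (30.85+15.35)/2 × 2 = 46.2
  [3.75→4.75]: (15.35+10.83)/2 × 1 = 13.09
  Sum = 135.21375 mg/L·hr
IV tail: 10.83/0.349 = 31.032; AUC_iv,0→∞ = 135.21375 + 31.032 = 166.24575 mg/L·hr
Trapezoidal AUC_0→13.5 (transdermal patch):
  [0→0.5]: (0.00+1.13)/2 × 0.5 = 0.2825
  [0.5→3.5]: (1.13+0.79)/2 × 3 = 2.88
  [3.5→6.5]: (0.79+0.28)/2 × 3 = 1.605
  [6.5→7.5]: (0.28+0.20)/2 × 1 = 0.24
  [7.5→9.5]: (0.20+0.10)/2 × 2 = 0.3
  [9.5→13.5]: (0.10+0.02)/2 × 4 = 0.24
  Sum = 5.5475 mg/L·hr
transdermal patch tail: 0.02/0.349 = 0.057; AUC_ev,0→∞ = 5.5475 + 0.057 = 5.6045 mg/L·hr
F = (AUC_ev/D_ev)/(AUC_iv/D_iv) = (5.6045/500)/(166.24575/250) = 0.011209/0.664983 = 0.0169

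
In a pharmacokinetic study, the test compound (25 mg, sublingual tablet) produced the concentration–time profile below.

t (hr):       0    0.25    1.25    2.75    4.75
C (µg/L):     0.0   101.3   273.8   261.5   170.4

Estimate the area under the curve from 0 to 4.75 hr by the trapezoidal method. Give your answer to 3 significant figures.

AUC = 1030 µg/L·hr

Trapezoidal AUC_0→4.75:
  [0→0.25]: (0.0+101.3)/2 × 0.25 = 12.6625
  [0.25→1.25]: (101.3+273.8)/2 × 1 = 187.55
  [1.25→2.75]: (273.8+261.5)/2 × 1.5 = 401.475
  [2.75→4.75]: (261.5+170.4)/2 × 2 = 431.9
  Sum = 1033.5875 µg/L·hr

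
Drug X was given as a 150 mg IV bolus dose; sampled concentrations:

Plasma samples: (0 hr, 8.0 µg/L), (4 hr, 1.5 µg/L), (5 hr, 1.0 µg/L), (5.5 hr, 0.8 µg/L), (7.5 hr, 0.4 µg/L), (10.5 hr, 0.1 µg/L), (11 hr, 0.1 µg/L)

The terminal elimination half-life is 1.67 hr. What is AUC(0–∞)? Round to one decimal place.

Trapezoidal AUC_0→11:
  [0→4]: (8.0+1.5)/2 × 4 = 19.0
  [4→5]: (1.5+1.0)/2 × 1 = 1.25
  [5→5.5]: (1.0+0.8)/2 × 0.5 = 0.45
  [5.5→7.5]: (0.8+0.4)/2 × 2 = 1.2
  [7.5→10.5]: (0.4+0.1)/2 × 3 = 0.75
  [10.5→11]: (0.1+0.1)/2 × 0.5 = 0.05
  Sum = 22.7 µg/L·hr
k_e = ln2 / t½ = 0.693147 / 1.67 = 0.4151 hr^-1
Extrapolated tail: C_last / k_e = 0.1 / 0.4151 = 0.241
AUC_0→∞ = 22.7 + 0.241 = 22.941 µg/L·hr

AUC = 22.9 µg/L·hr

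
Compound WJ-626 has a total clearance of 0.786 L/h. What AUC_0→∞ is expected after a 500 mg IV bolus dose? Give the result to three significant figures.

AUC_0→∞ = Dose_iv / CL
        = 500 / 0.786 = 636.132 mg/L·h

AUC = 636 mg/L·h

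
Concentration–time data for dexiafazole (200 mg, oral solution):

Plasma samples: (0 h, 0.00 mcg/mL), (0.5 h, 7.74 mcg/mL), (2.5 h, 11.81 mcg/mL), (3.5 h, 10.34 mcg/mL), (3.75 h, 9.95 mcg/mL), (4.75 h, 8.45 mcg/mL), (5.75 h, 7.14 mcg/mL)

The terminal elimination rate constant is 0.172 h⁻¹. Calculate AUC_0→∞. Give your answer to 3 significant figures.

AUC = 93.6 mcg/mL·h

Trapezoidal AUC_0→5.75:
  [0→0.5]: (0.00+7.74)/2 × 0.5 = 1.935
  [0.5→2.5]: (7.74+11.81)/2 × 2 = 19.55
  [2.5→3.5]: (11.81+10.34)/2 × 1 = 11.075
  [3.5→3.75]: (10.34+9.95)/2 × 0.25 = 2.53625
  [3.75→4.75]: (9.95+8.45)/2 × 1 = 9.2
  [4.75→5.75]: (8.45+7.14)/2 × 1 = 7.795
  Sum = 52.09125 mcg/mL·h
Extrapolated tail: C_last / k_e = 7.14 / 0.172 = 41.512
AUC_0→∞ = 52.09125 + 41.512 = 93.60325 mcg/mL·h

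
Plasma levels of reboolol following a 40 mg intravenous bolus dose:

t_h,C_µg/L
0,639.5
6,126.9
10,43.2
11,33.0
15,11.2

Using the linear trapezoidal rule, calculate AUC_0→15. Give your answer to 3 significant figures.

AUC = 2770 µg/L·h

Trapezoidal AUC_0→15:
  [0→6]: (639.5+126.9)/2 × 6 = 2299.2
  [6→10]: (126.9+43.2)/2 × 4 = 340.2
  [10→11]: (43.2+33.0)/2 × 1 = 38.1
  [11→15]: (33.0+11.2)/2 × 4 = 88.4
  Sum = 2765.9 µg/L·h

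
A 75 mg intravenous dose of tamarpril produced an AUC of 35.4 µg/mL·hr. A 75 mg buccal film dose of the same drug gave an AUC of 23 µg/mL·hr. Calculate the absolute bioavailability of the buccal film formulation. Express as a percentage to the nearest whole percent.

F = (AUC_ev / D_ev) / (AUC_iv / D_iv)
  = (23/75) / (35.4/75)
  = 0.306667 / 0.472 = 0.6497
  = 64.97%

F = 65%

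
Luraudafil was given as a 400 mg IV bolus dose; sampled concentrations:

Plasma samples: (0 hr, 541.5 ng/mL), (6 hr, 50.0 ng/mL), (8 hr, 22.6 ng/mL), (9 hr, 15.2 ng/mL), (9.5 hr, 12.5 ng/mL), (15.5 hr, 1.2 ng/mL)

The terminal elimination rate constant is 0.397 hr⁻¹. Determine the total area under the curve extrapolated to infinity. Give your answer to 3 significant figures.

Trapezoidal AUC_0→15.5:
  [0→6]: (541.5+50.0)/2 × 6 = 1774.5
  [6→8]: (50.0+22.6)/2 × 2 = 72.6
  [8→9]: (22.6+15.2)/2 × 1 = 18.9
  [9→9.5]: (15.2+12.5)/2 × 0.5 = 6.925
  [9.5→15.5]: (12.5+1.2)/2 × 6 = 41.1
  Sum = 1914.025 ng/mL·hr
Extrapolated tail: C_last / k_e = 1.2 / 0.397 = 3.023
AUC_0→∞ = 1914.025 + 3.023 = 1917.048 ng/mL·hr

AUC = 1920 ng/mL·hr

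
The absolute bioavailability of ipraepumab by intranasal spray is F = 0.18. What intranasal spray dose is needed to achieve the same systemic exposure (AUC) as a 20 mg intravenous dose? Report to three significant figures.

For equal systemic exposure: F × D_ev = D_iv
D_ev = D_iv / F = 20 / 0.18 = 111.111 mg

D_intranasal = 111 mg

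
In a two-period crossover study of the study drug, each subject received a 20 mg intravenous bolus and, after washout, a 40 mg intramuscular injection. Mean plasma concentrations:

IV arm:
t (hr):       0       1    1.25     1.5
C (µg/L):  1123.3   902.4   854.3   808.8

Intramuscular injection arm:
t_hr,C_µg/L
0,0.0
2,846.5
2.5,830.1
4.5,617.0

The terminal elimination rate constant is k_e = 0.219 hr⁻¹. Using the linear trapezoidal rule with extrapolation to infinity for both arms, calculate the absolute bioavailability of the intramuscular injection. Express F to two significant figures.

Trapezoidal AUC_0→1.5 (IV):
  [0→1]: (1123.3+902.4)/2 × 1 = 1012.85
  [1→1.25]: (902.4+854.3)/2 × 0.25 = 219.5875
  [1.25→1.5]: (854.3+808.8)/2 × 0.25 = 207.8875
  Sum = 1440.325 µg/L·hr
IV tail: 808.8/0.219 = 3693.151; AUC_iv,0→∞ = 1440.325 + 3693.151 = 5133.476 µg/L·hr
Trapezoidal AUC_0→4.5 (intramuscular injection):
  [0→2]: (0.0+846.5)/2 × 2 = 846.5
  [2→2.5]: (846.5+830.1)/2 × 0.5 = 419.15
  [2.5→4.5]: (830.1+617.0)/2 × 2 = 1447.1
  Sum = 2712.75 µg/L·hr
intramuscular injection tail: 617.0/0.219 = 2817.352; AUC_ev,0→∞ = 2712.75 + 2817.352 = 5530.102 µg/L·hr
F = (AUC_ev/D_ev)/(AUC_iv/D_iv) = (5530.102/40)/(5133.476/20) = 138.25255/256.6738 = 0.5386

F = 0.54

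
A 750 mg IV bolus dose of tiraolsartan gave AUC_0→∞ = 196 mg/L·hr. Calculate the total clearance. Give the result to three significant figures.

CL = Dose_iv / AUC_0→∞
   = 750 / 196 = 3.82653 L/hr

CL = 3.83 L/hr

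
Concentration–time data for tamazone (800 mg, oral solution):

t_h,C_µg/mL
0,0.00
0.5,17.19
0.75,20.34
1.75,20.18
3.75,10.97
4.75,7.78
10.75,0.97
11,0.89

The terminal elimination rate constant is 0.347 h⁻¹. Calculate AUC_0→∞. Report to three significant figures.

Trapezoidal AUC_0→11:
  [0→0.5]: (0.00+17.19)/2 × 0.5 = 4.2975
  [0.5→0.75]: (17.19+20.34)/2 × 0.25 = 4.69125
  [0.75→1.75]: (20.34+20.18)/2 × 1 = 20.26
  [1.75→3.75]: (20.18+10.97)/2 × 2 = 31.15
  [3.75→4.75]: (10.97+7.78)/2 × 1 = 9.375
  [4.75→10.75]: (7.78+0.97)/2 × 6 = 26.25
  [10.75→11]: (0.97+0.89)/2 × 0.25 = 0.2325
  Sum = 96.25625 µg/mL·h
Extrapolated tail: C_last / k_e = 0.89 / 0.347 = 2.565
AUC_0→∞ = 96.25625 + 2.565 = 98.82125 µg/mL·h

AUC = 98.8 µg/mL·h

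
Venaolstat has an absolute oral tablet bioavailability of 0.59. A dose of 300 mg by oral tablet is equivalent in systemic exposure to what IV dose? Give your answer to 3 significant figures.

D_iv = 177 mg

Systemic exposure from an extravascular dose = F × D_ev, so the equivalent IV dose is F × D_ev.
D_iv = F × D_ev = 0.59 × 300 = 177 mg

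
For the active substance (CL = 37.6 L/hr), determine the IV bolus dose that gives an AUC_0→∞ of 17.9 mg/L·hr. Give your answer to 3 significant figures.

Dose = 673 mg

Dose_iv = CL × AUC_0→∞
     = 37.6 × 17.9 = 673.04 mg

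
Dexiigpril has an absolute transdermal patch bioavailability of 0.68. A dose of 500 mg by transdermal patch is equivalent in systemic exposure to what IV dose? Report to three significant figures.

D_iv = 340 mg

Systemic exposure from an extravascular dose = F × D_ev, so the equivalent IV dose is F × D_ev.
D_iv = F × D_ev = 0.68 × 500 = 340 mg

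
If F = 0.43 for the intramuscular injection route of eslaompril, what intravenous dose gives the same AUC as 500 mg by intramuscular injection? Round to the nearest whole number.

Systemic exposure from an extravascular dose = F × D_ev, so the equivalent IV dose is F × D_ev.
D_iv = F × D_ev = 0.43 × 500 = 215 mg

D_iv = 215 mg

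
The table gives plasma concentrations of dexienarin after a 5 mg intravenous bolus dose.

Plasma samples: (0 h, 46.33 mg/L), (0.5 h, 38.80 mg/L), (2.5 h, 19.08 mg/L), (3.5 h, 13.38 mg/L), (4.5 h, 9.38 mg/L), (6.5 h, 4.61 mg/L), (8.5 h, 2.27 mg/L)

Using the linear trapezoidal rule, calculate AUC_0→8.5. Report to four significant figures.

Trapezoidal AUC_0→8.5:
  [0→0.5]: (46.33+38.80)/2 × 0.5 = 21.2825
  [0.5→2.5]: (38.80+19.08)/2 × 2 = 57.88
  [2.5→3.5]: (19.08+13.38)/2 × 1 = 16.23
  [3.5→4.5]: (13.38+9.38)/2 × 1 = 11.38
  [4.5→6.5]: (9.38+4.61)/2 × 2 = 13.99
  [6.5→8.5]: (4.61+2.27)/2 × 2 = 6.88
  Sum = 127.6425 mg/L·h

AUC = 127.6 mg/L·h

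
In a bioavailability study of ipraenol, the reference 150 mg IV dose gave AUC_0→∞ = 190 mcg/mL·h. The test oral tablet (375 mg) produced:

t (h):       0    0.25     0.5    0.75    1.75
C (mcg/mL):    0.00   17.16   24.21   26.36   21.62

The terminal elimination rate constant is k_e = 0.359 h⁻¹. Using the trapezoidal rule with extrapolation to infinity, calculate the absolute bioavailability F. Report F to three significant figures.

Trapezoidal AUC_0→1.75 (oral tablet):
  [0→0.25]: (0.00+17.16)/2 × 0.25 = 2.145
  [0.25→0.5]: (17.16+24.21)/2 × 0.25 = 5.17125
  [0.5→0.75]: (24.21+26.36)/2 × 0.25 = 6.32125
  [0.75→1.75]: (26.36+21.62)/2 × 1 = 23.99
  Sum = 37.6275 mcg/mL·h
Tail: C_last/k_e = 21.62/0.359 = 60.223
AUC_0→∞ (oral tablet) = 37.6275 + 60.223 = 97.8505 mcg/mL·h
F = (AUC_ev/D_ev)/(AUC_iv/D_iv) = (97.8505/375)/(190/150) = 0.260935/1.26667 = 0.2060

F = 0.206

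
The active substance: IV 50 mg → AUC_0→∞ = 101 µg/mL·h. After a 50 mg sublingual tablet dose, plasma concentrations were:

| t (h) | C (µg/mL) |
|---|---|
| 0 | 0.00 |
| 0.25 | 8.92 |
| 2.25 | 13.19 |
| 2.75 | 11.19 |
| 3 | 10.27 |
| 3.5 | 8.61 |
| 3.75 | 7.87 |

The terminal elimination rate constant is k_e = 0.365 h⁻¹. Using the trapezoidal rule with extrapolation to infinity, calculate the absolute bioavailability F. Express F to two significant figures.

F = 0.60

Trapezoidal AUC_0→3.75 (sublingual tablet):
  [0→0.25]: (0.00+8.92)/2 × 0.25 = 1.115
  [0.25→2.25]: (8.92+13.19)/2 × 2 = 22.11
  [2.25→2.75]: (13.19+11.19)/2 × 0.5 = 6.095
  [2.75→3]: (11.19+10.27)/2 × 0.25 = 2.6825
  [3→3.5]: (10.27+8.61)/2 × 0.5 = 4.72
  [3.5→3.75]: (8.61+7.87)/2 × 0.25 = 2.06
  Sum = 38.7825 µg/mL·h
Tail: C_last/k_e = 7.87/0.365 = 21.562
AUC_0→∞ (sublingual tablet) = 38.7825 + 21.562 = 60.3445 µg/mL·h
F = (AUC_ev/D_ev)/(AUC_iv/D_iv) = (60.3445/50)/(101/50) = 1.20689/2.02 = 0.5975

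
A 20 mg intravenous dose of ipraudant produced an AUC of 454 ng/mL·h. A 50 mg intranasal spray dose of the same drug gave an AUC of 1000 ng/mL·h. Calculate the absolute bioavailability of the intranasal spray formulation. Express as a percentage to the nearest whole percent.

F = 88%

F = (AUC_ev / D_ev) / (AUC_iv / D_iv)
  = (1000/50) / (454/20)
  = 20 / 22.7 = 0.8811
  = 88.11%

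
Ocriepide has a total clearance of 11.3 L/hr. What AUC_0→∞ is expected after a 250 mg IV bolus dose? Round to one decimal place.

AUC = 22.1 mg/L·hr

AUC_0→∞ = Dose_iv / CL
        = 250 / 11.3 = 22.1239 mg/L·hr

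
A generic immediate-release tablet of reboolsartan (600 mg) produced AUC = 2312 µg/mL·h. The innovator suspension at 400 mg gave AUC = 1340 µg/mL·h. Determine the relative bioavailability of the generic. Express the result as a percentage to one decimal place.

F_rel = 115.0%

F_rel = (AUC_test/D_test) / (AUC_ref/D_ref)
      = (2312/600) / (1340/400)
      = 3.85333 / 3.35 = 1.1502 = 115.02%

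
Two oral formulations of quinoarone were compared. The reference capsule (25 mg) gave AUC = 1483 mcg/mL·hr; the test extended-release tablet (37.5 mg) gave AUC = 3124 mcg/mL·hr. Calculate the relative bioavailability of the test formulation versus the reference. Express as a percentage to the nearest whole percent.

F_rel = 140%

F_rel = (AUC_test/D_test) / (AUC_ref/D_ref)
      = (3124/37.5) / (1483/25)
      = 83.3067 / 59.32 = 1.4044 = 140.44%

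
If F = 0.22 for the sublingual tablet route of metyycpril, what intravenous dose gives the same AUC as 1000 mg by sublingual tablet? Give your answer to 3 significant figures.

Systemic exposure from an extravascular dose = F × D_ev, so the equivalent IV dose is F × D_ev.
D_iv = F × D_ev = 0.22 × 1000 = 220 mg

D_iv = 220 mg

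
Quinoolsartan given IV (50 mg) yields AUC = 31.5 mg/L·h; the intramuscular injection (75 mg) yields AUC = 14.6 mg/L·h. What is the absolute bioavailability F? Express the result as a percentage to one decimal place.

F = (AUC_ev / D_ev) / (AUC_iv / D_iv)
  = (14.6/75) / (31.5/50)
  = 0.194667 / 0.63 = 0.3090
  = 30.90%

F = 30.9%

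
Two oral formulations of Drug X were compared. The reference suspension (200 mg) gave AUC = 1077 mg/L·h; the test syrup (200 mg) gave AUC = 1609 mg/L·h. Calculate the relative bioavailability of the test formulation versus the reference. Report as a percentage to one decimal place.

F_rel = 149.4%

F_rel = (AUC_test/D_test) / (AUC_ref/D_ref)
      = (1609/200) / (1077/200)
      = 8.045 / 5.385 = 1.4940 = 149.40%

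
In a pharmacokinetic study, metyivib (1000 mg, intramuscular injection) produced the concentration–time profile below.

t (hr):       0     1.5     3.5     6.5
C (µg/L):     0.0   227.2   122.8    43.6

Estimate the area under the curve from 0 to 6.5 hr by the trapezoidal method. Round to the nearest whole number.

Trapezoidal AUC_0→6.5:
  [0→1.5]: (0.0+227.2)/2 × 1.5 = 170.4
  [1.5→3.5]: (227.2+122.8)/2 × 2 = 350.0
  [3.5→6.5]: (122.8+43.6)/2 × 3 = 249.6
  Sum = 770.0 µg/L·hr

AUC = 770 µg/L·hr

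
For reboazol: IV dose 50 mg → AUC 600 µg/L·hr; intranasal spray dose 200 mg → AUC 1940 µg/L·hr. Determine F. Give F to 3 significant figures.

F = (AUC_ev / D_ev) / (AUC_iv / D_iv)
  = (1940/200) / (600/50)
  = 9.7 / 12 = 0.8083

F = 0.808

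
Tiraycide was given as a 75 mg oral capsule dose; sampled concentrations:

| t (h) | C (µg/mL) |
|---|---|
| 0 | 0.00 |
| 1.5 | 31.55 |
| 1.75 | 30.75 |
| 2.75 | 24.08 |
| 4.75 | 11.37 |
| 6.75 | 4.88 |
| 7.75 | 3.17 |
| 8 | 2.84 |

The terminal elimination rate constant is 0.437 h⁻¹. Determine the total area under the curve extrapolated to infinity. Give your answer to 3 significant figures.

AUC = 122 µg/mL·h

Trapezoidal AUC_0→8:
  [0→1.5]: (0.00+31.55)/2 × 1.5 = 23.6625
  [1.5→1.75]: (31.55+30.75)/2 × 0.25 = 7.7875
  [1.75→2.75]: (30.75+24.08)/2 × 1 = 27.415
  [2.75→4.75]: (24.08+11.37)/2 × 2 = 35.45
  [4.75→6.75]: (11.37+4.88)/2 × 2 = 16.25
  [6.75→7.75]: (4.88+3.17)/2 × 1 = 4.025
  [7.75→8]: (3.17+2.84)/2 × 0.25 = 0.75125
  Sum = 115.34125 µg/mL·h
Extrapolated tail: C_last / k_e = 2.84 / 0.437 = 6.499
AUC_0→∞ = 115.34125 + 6.499 = 121.84025 µg/mL·h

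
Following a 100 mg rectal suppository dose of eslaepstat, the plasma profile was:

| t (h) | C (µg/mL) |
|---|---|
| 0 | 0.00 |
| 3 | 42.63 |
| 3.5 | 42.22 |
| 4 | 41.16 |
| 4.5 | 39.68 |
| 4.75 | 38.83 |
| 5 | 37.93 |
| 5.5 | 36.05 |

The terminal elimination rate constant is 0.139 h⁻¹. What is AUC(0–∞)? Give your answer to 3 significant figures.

AUC = 423 µg/mL·h

Trapezoidal AUC_0→5.5:
  [0→3]: (0.00+42.63)/2 × 3 = 63.945
  [3→3.5]: (42.63+42.22)/2 × 0.5 = 21.2125
  [3.5→4]: (42.22+41.16)/2 × 0.5 = 20.845
  [4→4.5]: (41.16+39.68)/2 × 0.5 = 20.21
  [4.5→4.75]: (39.68+38.83)/2 × 0.25 = 9.81375
  [4.75→5]: (38.83+37.93)/2 × 0.25 = 9.595
  [5→5.5]: (37.93+36.05)/2 × 0.5 = 18.495
  Sum = 164.11625 µg/mL·h
Extrapolated tail: C_last / k_e = 36.05 / 0.139 = 259.353
AUC_0→∞ = 164.11625 + 259.353 = 423.46925 µg/mL·h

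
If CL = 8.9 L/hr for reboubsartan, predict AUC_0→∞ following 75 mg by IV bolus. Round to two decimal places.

AUC = 8.43 mg/L·hr

AUC_0→∞ = Dose_iv / CL
        = 75 / 8.9 = 8.42697 mg/L·hr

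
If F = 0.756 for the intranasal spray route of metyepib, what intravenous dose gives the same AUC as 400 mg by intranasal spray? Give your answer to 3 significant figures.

D_iv = 302 mg

Systemic exposure from an extravascular dose = F × D_ev, so the equivalent IV dose is F × D_ev.
D_iv = F × D_ev = 0.756 × 400 = 302.4 mg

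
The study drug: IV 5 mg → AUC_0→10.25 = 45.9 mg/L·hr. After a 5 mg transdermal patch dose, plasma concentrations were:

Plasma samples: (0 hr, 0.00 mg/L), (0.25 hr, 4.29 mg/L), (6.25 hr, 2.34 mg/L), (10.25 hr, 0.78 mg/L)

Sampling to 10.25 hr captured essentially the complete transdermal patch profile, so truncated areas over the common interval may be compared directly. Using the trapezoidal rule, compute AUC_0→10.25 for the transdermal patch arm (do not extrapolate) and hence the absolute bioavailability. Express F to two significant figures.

Trapezoidal AUC_0→10.25 (transdermal patch):
  [0→0.25]: (0.00+4.29)/2 × 0.25 = 0.53625
  [0.25→6.25]: (4.29+2.34)/2 × 6 = 19.89
  [6.25→10.25]: (2.34+0.78)/2 × 4 = 6.24
  Sum = 26.66625 mg/L·hr
F = (AUC_ev/D_ev)/(AUC_iv/D_iv) = (26.66625/5)/(45.9/5) = 5.33325/9.18 = 0.5810

F = 0.58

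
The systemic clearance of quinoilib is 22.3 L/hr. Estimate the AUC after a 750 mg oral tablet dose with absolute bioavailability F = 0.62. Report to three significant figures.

AUC_0→∞ = F × Dose / CL
        = 0.62 × 750 / 22.3 = 20.852 mg/L·hr

AUC = 20.9 mg/L·hr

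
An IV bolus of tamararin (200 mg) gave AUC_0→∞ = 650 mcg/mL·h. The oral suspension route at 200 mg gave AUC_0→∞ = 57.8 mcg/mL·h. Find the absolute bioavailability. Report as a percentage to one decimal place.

F = 8.9%

F = (AUC_ev / D_ev) / (AUC_iv / D_iv)
  = (57.8/200) / (650/200)
  = 0.289 / 3.25 = 0.0889
  = 8.89%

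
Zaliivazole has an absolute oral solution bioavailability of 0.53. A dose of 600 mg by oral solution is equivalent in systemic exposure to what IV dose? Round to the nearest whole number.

D_iv = 318 mg

Systemic exposure from an extravascular dose = F × D_ev, so the equivalent IV dose is F × D_ev.
D_iv = F × D_ev = 0.53 × 600 = 318 mg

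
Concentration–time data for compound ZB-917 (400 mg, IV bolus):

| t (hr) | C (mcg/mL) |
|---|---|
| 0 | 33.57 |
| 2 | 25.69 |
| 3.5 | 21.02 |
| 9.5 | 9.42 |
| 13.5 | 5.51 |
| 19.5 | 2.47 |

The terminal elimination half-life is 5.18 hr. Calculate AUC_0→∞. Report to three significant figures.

Trapezoidal AUC_0→19.5:
  [0→2]: (33.57+25.69)/2 × 2 = 59.26
  [2→3.5]: (25.69+21.02)/2 × 1.5 = 35.0325
  [3.5→9.5]: (21.02+9.42)/2 × 6 = 91.32
  [9.5→13.5]: (9.42+5.51)/2 × 4 = 29.86
  [13.5→19.5]: (5.51+2.47)/2 × 6 = 23.94
  Sum = 239.4125 mcg/mL·hr
k_e = ln2 / t½ = 0.693147 / 5.18 = 0.1338 hr^-1
Extrapolated tail: C_last / k_e = 2.47 / 0.1338 = 18.460
AUC_0→∞ = 239.4125 + 18.460 = 257.8725 mcg/mL·hr

AUC = 258 mcg/mL·hr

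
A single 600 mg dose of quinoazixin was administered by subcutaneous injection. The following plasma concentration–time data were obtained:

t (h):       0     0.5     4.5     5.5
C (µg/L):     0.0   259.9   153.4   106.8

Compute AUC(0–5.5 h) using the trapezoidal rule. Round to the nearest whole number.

Trapezoidal AUC_0→5.5:
  [0→0.5]: (0.0+259.9)/2 × 0.5 = 64.975
  [0.5→4.5]: (259.9+153.4)/2 × 4 = 826.6
  [4.5→5.5]: (153.4+106.8)/2 × 1 = 130.1
  Sum = 1021.675 µg/L·h

AUC = 1022 µg/L·h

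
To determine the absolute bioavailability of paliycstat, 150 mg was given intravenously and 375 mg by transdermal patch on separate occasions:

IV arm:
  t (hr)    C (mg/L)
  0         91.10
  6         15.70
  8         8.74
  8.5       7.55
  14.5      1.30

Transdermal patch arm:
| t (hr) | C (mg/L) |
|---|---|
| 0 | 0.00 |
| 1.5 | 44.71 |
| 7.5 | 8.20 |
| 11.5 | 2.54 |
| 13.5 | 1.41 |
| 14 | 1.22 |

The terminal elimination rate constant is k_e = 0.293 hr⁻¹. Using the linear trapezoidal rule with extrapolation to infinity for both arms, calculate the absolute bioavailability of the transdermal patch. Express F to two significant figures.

Trapezoidal AUC_0→14.5 (IV):
  [0→6]: (91.10+15.70)/2 × 6 = 320.4
  [6→8]: (15.70+8.74)/2 × 2 = 24.44
  [8→8.5]: (8.74+7.55)/2 × 0.5 = 4.0725
  [8.5→14.5]: (7.55+1.30)/2 × 6 = 26.55
  Sum = 375.4625 mg/L·hr
IV tail: 1.30/0.293 = 4.437; AUC_iv,0→∞ = 375.4625 + 4.437 = 379.8995 mg/L·hr
Trapezoidal AUC_0→14 (transdermal patch):
  [0→1.5]: (0.00+44.71)/2 × 1.5 = 33.5325
  [1.5→7.5]: (44.71+8.20)/2 × 6 = 158.73
  [7.5→11.5]: (8.20+2.54)/2 × 4 = 21.48
  [11.5→13.5]: (2.54+1.41)/2 × 2 = 3.95
  [13.5→14]: (1.41+1.22)/2 × 0.5 = 0.6575
  Sum = 218.35 mg/L·hr
transdermal patch tail: 1.22/0.293 = 4.164; AUC_ev,0→∞ = 218.35 + 4.164 = 222.514 mg/L·hr
F = (AUC_ev/D_ev)/(AUC_iv/D_iv) = (222.514/375)/(379.8995/150) = 0.593371/2.53266 = 0.2343

F = 0.23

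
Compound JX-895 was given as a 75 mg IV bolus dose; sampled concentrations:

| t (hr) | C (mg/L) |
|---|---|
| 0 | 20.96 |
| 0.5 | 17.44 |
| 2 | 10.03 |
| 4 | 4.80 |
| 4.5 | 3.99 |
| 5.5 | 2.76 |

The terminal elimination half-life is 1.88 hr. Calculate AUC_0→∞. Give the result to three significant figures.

AUC = 58.1 mg/L·hr

Trapezoidal AUC_0→5.5:
  [0→0.5]: (20.96+17.44)/2 × 0.5 = 9.6
  [0.5→2]: (17.44+10.03)/2 × 1.5 = 20.6025
  [2→4]: (10.03+4.80)/2 × 2 = 14.83
  [4→4.5]: (4.80+3.99)/2 × 0.5 = 2.1975
  [4.5→5.5]: (3.99+2.76)/2 × 1 = 3.375
  Sum = 50.605 mg/L·hr
k_e = ln2 / t½ = 0.693147 / 1.88 = 0.3687 hr^-1
Extrapolated tail: C_last / k_e = 2.76 / 0.3687 = 7.486
AUC_0→∞ = 50.605 + 7.486 = 58.091 mg/L·hr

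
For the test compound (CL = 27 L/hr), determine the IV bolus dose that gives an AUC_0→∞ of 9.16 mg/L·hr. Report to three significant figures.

Dose = 247 mg

Dose_iv = CL × AUC_0→∞
     = 27 × 9.16 = 247.32 mg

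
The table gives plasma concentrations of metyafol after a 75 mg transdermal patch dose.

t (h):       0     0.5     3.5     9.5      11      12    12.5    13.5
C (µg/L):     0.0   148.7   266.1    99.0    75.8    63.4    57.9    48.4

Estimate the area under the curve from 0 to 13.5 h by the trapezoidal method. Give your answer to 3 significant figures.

AUC = 2040 µg/L·h

Trapezoidal AUC_0→13.5:
  [0→0.5]: (0.0+148.7)/2 × 0.5 = 37.175
  [0.5→3.5]: (148.7+266.1)/2 × 3 = 622.2
  [3.5→9.5]: (266.1+99.0)/2 × 6 = 1095.3
  [9.5→11]: (99.0+75.8)/2 × 1.5 = 131.1
  [11→12]: (75.8+63.4)/2 × 1 = 69.6
  [12→12.5]: (63.4+57.9)/2 × 0.5 = 30.325
  [12.5→13.5]: (57.9+48.4)/2 × 1 = 53.15
  Sum = 2038.85 µg/L·h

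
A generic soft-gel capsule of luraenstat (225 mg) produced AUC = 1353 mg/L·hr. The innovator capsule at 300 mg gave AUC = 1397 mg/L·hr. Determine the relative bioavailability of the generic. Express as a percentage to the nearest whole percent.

F_rel = 129%

F_rel = (AUC_test/D_test) / (AUC_ref/D_ref)
      = (1353/225) / (1397/300)
      = 6.01333 / 4.65667 = 1.2913 = 129.13%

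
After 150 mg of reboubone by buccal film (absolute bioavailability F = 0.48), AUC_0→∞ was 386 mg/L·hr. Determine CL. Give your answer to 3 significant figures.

CL = F × Dose / AUC_0→∞
   = 0.48 × 150 / 386 = 0.186528 L/hr

CL = 0.187 L/hr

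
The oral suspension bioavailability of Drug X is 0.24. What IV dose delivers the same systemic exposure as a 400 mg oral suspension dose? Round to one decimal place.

Systemic exposure from an extravascular dose = F × D_ev, so the equivalent IV dose is F × D_ev.
D_iv = F × D_ev = 0.24 × 400 = 96 mg

D_iv = 96.0 mg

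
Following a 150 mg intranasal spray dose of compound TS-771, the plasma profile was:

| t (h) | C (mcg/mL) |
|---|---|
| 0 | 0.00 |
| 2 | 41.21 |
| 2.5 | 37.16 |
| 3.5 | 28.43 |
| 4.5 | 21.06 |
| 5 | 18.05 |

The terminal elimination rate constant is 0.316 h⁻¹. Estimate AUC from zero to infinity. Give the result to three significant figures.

AUC = 185 mcg/mL·h

Trapezoidal AUC_0→5:
  [0→2]: (0.00+41.21)/2 × 2 = 41.21
  [2→2.5]: (41.21+37.16)/2 × 0.5 = 19.5925
  [2.5→3.5]: (37.16+28.43)/2 × 1 = 32.795
  [3.5→4.5]: (28.43+21.06)/2 × 1 = 24.745
  [4.5→5]: (21.06+18.05)/2 × 0.5 = 9.7775
  Sum = 128.12 mcg/mL·h
Extrapolated tail: C_last / k_e = 18.05 / 0.316 = 57.120
AUC_0→∞ = 128.12 + 57.120 = 185.24 mcg/mL·h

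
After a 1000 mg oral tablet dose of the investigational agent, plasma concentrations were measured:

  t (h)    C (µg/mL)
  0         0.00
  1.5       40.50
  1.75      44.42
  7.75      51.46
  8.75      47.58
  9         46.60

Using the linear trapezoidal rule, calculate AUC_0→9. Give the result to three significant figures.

Trapezoidal AUC_0→9:
  [0→1.5]: (0.00+40.50)/2 × 1.5 = 30.375
  [1.5→1.75]: (40.50+44.42)/2 × 0.25 = 10.615
  [1.75→7.75]: (44.42+51.46)/2 × 6 = 287.64
  [7.75→8.75]: (51.46+47.58)/2 × 1 = 49.52
  [8.75→9]: (47.58+46.60)/2 × 0.25 = 11.7725
  Sum = 389.9225 µg/mL·h

AUC = 390 µg/mL·h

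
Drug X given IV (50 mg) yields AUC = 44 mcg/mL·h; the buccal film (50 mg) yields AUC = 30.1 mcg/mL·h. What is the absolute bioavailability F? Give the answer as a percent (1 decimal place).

F = 68.4%

F = (AUC_ev / D_ev) / (AUC_iv / D_iv)
  = (30.1/50) / (44/50)
  = 0.602 / 0.88 = 0.6841
  = 68.41%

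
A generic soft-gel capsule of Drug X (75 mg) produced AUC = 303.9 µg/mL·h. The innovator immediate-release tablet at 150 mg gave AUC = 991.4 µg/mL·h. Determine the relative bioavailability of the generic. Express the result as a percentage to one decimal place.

F_rel = 61.3%

F_rel = (AUC_test/D_test) / (AUC_ref/D_ref)
      = (303.9/75) / (991.4/150)
      = 4.052 / 6.60933 = 0.6131 = 61.31%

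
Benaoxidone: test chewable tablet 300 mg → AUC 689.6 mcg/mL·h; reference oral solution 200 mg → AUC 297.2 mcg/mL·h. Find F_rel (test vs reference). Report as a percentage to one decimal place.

F_rel = 154.7%

F_rel = (AUC_test/D_test) / (AUC_ref/D_ref)
      = (689.6/300) / (297.2/200)
      = 2.29867 / 1.486 = 1.5469 = 154.69%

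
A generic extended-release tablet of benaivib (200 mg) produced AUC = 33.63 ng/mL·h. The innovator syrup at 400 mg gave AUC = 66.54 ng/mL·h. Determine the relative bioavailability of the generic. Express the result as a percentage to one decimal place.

F_rel = (AUC_test/D_test) / (AUC_ref/D_ref)
      = (33.63/200) / (66.54/400)
      = 0.16815 / 0.16635 = 1.0108 = 101.08%

F_rel = 101.1%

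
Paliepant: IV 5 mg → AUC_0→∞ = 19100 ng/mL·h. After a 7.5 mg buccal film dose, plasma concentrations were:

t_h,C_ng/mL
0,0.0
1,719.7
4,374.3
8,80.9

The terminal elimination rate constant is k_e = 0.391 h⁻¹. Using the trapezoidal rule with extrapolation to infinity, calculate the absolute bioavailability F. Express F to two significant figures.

Trapezoidal AUC_0→8 (buccal film):
  [0→1]: (0.0+719.7)/2 × 1 = 359.85
  [1→4]: (719.7+374.3)/2 × 3 = 1641.0
  [4→8]: (374.3+80.9)/2 × 4 = 910.4
  Sum = 2911.25 ng/mL·h
Tail: C_last/k_e = 80.9/0.391 = 206.905
AUC_0→∞ (buccal film) = 2911.25 + 206.905 = 3118.155 ng/mL·h
F = (AUC_ev/D_ev)/(AUC_iv/D_iv) = (3118.155/7.5)/(19100/5) = 415.754/3820 = 0.1088

F = 0.11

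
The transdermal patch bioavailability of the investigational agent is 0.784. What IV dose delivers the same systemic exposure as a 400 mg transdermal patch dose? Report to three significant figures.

Systemic exposure from an extravascular dose = F × D_ev, so the equivalent IV dose is F × D_ev.
D_iv = F × D_ev = 0.784 × 400 = 313.6 mg

D_iv = 314 mg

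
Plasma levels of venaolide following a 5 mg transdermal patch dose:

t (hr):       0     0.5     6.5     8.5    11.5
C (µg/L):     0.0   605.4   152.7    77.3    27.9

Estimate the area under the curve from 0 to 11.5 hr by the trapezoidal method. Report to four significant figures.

AUC = 2813 µg/L·hr

Trapezoidal AUC_0→11.5:
  [0→0.5]: (0.0+605.4)/2 × 0.5 = 151.35
  [0.5→6.5]: (605.4+152.7)/2 × 6 = 2274.3
  [6.5→8.5]: (152.7+77.3)/2 × 2 = 230.0
  [8.5→11.5]: (77.3+27.9)/2 × 3 = 157.8
  Sum = 2813.45 µg/L·hr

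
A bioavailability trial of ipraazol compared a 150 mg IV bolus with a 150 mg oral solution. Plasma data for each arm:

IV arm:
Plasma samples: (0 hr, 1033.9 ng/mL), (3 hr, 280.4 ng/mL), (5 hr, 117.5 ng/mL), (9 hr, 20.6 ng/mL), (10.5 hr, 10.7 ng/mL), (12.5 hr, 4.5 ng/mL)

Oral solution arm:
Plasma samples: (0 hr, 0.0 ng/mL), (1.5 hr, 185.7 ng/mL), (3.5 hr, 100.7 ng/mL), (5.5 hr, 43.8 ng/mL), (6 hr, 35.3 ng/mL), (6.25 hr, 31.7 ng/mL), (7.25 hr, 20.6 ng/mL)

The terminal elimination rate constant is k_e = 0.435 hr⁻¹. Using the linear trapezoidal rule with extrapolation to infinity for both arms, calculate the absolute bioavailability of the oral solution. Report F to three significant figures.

F = 0.249

Trapezoidal AUC_0→12.5 (IV):
  [0→3]: (1033.9+280.4)/2 × 3 = 1971.45
  [3→5]: (280.4+117.5)/2 × 2 = 397.9
  [5→9]: (117.5+20.6)/2 × 4 = 276.2
  [9→10.5]: (20.6+10.7)/2 × 1.5 = 23.475
  [10.5→12.5]: (10.7+4.5)/2 × 2 = 15.2
  Sum = 2684.225 ng/mL·hr
IV tail: 4.5/0.435 = 10.345; AUC_iv,0→∞ = 2684.225 + 10.345 = 2694.57 ng/mL·hr
Trapezoidal AUC_0→7.25 (oral solution):
  [0→1.5]: (0.0+185.7)/2 × 1.5 = 139.275
  [1.5→3.5]: (185.7+100.7)/2 × 2 = 286.4
  [3.5→5.5]: (100.7+43.8)/2 × 2 = 144.5
  [5.5→6]: (43.8+35.3)/2 × 0.5 = 19.775
  [6→6.25]: (35.3+31.7)/2 × 0.25 = 8.375
  [6.25→7.25]: (31.7+20.6)/2 × 1 = 26.15
  Sum = 624.475 ng/mL·hr
oral solution tail: 20.6/0.435 = 47.356; AUC_ev,0→∞ = 624.475 + 47.356 = 671.831 ng/mL·hr
F = (AUC_ev/D_ev)/(AUC_iv/D_iv) = (671.831/150)/(2694.57/150) = 4.47887/17.9638 = 0.2493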